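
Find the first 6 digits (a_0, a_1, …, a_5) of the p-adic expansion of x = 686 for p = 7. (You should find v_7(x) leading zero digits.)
(a_0, …, a_5) = (0, 0, 0, 2, 0, 0)

v_7(686) = 3, so a_0 = ... = a_2 = 0. Factor out: x = 7^3 · u with u = 2 a unit in ℤ_7. Expand u iteratively via a_{v+i} = u_i mod 7, u_{i+1} = (u_i − a_{v+i})/7:
  u_0 = 2;  a_3 = 2;  u_1 = (u_0 − 2)/7 = 0
  u_1 = 0;  a_4 = 0;  u_2 = (u_1 − 0)/7 = 0
  u_2 = 0;  a_5 = 0;  u_3 = (u_2 − 0)/7 = 0
Digits: (0, 0, 0, 2, 0, 0).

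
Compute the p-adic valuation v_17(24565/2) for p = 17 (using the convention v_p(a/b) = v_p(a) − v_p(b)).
v_17(24565/2) = 3

Factor powers of 17 from the numerator and denominator of the reduced fraction: 24565 = 17^3 · 5 and 2 = 17^0 · 2. Apply v_p(a/b) = v_p(a) − v_p(b): v_17(24565/2) = 3 − 0 = 3.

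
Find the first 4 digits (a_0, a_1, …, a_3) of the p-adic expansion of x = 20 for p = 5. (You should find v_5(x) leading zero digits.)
(a_0, …, a_3) = (0, 4, 0, 0)

v_5(20) = 1, so a_0 = ... = a_0 = 0. Factor out: x = 5^1 · u with u = 4 a unit in ℤ_5. Expand u iteratively via a_{v+i} = u_i mod 5, u_{i+1} = (u_i − a_{v+i})/5:
  u_0 = 4;  a_1 = 4;  u_1 = (u_0 − 4)/5 = 0
  u_1 = 0;  a_2 = 0;  u_2 = (u_1 − 0)/5 = 0
  u_2 = 0;  a_3 = 0;  u_3 = (u_2 − 0)/5 = 0
Digits: (0, 4, 0, 0).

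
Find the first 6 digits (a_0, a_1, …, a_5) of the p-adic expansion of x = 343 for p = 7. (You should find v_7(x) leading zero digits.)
(a_0, …, a_5) = (0, 0, 0, 1, 0, 0)

v_7(343) = 3, so a_0 = ... = a_2 = 0. Factor out: x = 7^3 · u with u = 1 a unit in ℤ_7. Expand u iteratively via a_{v+i} = u_i mod 7, u_{i+1} = (u_i − a_{v+i})/7:
  u_0 = 1;  a_3 = 1;  u_1 = (u_0 − 1)/7 = 0
  u_1 = 0;  a_4 = 0;  u_2 = (u_1 − 0)/7 = 0
  u_2 = 0;  a_5 = 0;  u_3 = (u_2 − 0)/7 = 0
Digits: (0, 0, 0, 1, 0, 0).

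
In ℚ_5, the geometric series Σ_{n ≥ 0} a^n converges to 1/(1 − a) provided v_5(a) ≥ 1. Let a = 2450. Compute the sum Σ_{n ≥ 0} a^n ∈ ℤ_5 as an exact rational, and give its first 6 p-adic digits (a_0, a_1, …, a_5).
Σ a^n = 1/(1 − a) = -1/2449;  first 6 digits = (1, 0, 3, 4, 2, 1)

v_5(a) = 2 ≥ 1, so the series converges in ℤ_5 to 1/(1 − a) = 1/(1 − 2450) = -1/2449. Expand this rational in ℤ_5: compute digits iteratively via d_i = x_i mod 5, x_{i+1} = (x_i − d_i)/5. The first 6 digits are (1, 0, 3, 4, 2, 1).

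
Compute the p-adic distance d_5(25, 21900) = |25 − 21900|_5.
d_5(25, 21900) = 1/3125

Step 1 — x − y = 25 − 21900 = -21875. Step 2 — v_5(-21875) = 5 (factor: -21875 = −(5^5 · 7); the sign does not affect v_p). Step 3 — |x − y|_5 = 5^{-5} = 1/3125.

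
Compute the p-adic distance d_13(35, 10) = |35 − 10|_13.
d_13(35, 10) = 1

Step 1 — x − y = 35 − 10 = 25. Step 2 — v_13(25) = 0 (factor: 25 = (13^0 · 25); the sign does not affect v_p). Step 3 — |x − y|_13 = 13^{0} = 1.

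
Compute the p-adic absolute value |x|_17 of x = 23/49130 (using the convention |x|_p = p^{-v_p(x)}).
|23/49130|_17 = 4913

Step 1 — compute v_17(x) by factoring powers of 17 out of the numerator and denominator: v_17(23/49130) = -3. Step 2 — apply |x|_p = p^{-v_p(x)} = 17^{3} = 4913.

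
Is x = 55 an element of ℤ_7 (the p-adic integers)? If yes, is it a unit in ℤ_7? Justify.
x ∈ ℤ_7^× (unit); v_7(x) = 0

ℤ_7 = {x ∈ ℚ_7 : v_7(x) ≥ 0} and ℤ_7^× = {x ∈ ℤ_7 : v_7(x) = 0}. Here v_7(55) = v_7(num) − v_7(den) = 0; compare against these criteria.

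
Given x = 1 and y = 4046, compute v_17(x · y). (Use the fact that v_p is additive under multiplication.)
v_17(4046) = 2

v_p(x) = 0 (factor: 1 = 17^0 · 1); v_p(y) = 2 (factor: 4046 = 17^2 · 14). Additivity: v_p(xy) = v_p(x) + v_p(y) = 0 + 2 = 2. (Direct check: xy = 4046 = 17^2 · (14).)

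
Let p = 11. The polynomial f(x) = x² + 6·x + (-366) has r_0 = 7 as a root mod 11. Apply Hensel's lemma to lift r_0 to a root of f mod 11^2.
r_1 = 51 (mod 121)

Hensel: r_{i+1} = r_i − f(r_i)·(f′(r_i))^{-1} mod 11^{i+2}, f′(x) = 2x + 6. Iterate:
  r_0 = 7 (mod 11)
  r_1 = 51 (mod 121)
Final: r = 51 satisfies f(r) ≡ 0 mod 11^2.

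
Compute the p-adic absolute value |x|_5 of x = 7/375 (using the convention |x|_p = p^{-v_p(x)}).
|7/375|_5 = 125

Step 1 — compute v_5(x) by factoring powers of 5 out of the numerator and denominator: v_5(7/375) = -3. Step 2 — apply |x|_p = p^{-v_p(x)} = 5^{3} = 125.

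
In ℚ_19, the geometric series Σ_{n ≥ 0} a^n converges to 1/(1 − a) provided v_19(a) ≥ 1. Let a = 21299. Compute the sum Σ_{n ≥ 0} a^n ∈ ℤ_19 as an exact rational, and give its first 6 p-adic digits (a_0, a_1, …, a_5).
Σ a^n = 1/(1 − a) = -1/21298;  first 6 digits = (1, 0, 2, 3, 4, 12)

v_19(a) = 2 ≥ 1, so the series converges in ℤ_19 to 1/(1 − a) = 1/(1 − 21299) = -1/21298. Expand this rational in ℤ_19: compute digits iteratively via d_i = x_i mod 19, x_{i+1} = (x_i − d_i)/19. The first 6 digits are (1, 0, 2, 3, 4, 12).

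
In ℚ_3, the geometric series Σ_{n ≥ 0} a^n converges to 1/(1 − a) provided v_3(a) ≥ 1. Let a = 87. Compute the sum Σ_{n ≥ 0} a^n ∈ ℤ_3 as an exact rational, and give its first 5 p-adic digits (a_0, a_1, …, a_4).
Σ a^n = 1/(1 − a) = -1/86;  first 5 digits = (1, 2, 1, 0, 2)

v_3(a) = 1 ≥ 1, so the series converges in ℤ_3 to 1/(1 − a) = 1/(1 − 87) = -1/86. Expand this rational in ℤ_3: compute digits iteratively via d_i = x_i mod 3, x_{i+1} = (x_i − d_i)/3. The first 5 digits are (1, 2, 1, 0, 2).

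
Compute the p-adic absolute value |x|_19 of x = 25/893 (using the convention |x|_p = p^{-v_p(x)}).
|25/893|_19 = 19

Step 1 — compute v_19(x) by factoring powers of 19 out of the numerator and denominator: v_19(25/893) = -1. Step 2 — apply |x|_p = p^{-v_p(x)} = 19^{1} = 19.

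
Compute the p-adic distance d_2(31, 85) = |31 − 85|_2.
d_2(31, 85) = 1/2

Step 1 — x − y = 31 − 85 = -54. Step 2 — v_2(-54) = 1 (factor: -54 = −(2^1 · 27); the sign does not affect v_p). Step 3 — |x − y|_2 = 2^{-1} = 1/2.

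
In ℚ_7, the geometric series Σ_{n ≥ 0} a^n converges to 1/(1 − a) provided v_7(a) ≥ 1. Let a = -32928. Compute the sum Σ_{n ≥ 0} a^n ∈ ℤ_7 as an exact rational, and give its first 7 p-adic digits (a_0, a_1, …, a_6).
Σ a^n = 1/(1 − a) = 1/32929;  first 7 digits = (1, 0, 0, 2, 0, 5, 3)

v_7(a) = 3 ≥ 1, so the series converges in ℤ_7 to 1/(1 − a) = 1/(1 − (-32928)) = 1/32929. Expand this rational in ℤ_7: compute digits iteratively via d_i = x_i mod 7, x_{i+1} = (x_i − d_i)/7. The first 7 digits are (1, 0, 0, 2, 0, 5, 3).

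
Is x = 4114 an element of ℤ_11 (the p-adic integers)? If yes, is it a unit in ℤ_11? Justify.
x ∈ ℤ_11 but not a unit; v_11(x) = 2 > 0

ℤ_11 = {x ∈ ℚ_11 : v_11(x) ≥ 0} and ℤ_11^× = {x ∈ ℤ_11 : v_11(x) = 0}. Here v_11(4114) = v_11(num) − v_11(den) = 2; compare against these criteria.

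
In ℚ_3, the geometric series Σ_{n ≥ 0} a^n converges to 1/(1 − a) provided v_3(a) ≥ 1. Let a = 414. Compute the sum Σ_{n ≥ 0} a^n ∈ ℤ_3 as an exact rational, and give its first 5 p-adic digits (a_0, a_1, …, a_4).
Σ a^n = 1/(1 − a) = -1/413;  first 5 digits = (1, 0, 1, 0, 0)

v_3(a) = 2 ≥ 1, so the series converges in ℤ_3 to 1/(1 − a) = 1/(1 − 414) = -1/413. Expand this rational in ℤ_3: compute digits iteratively via d_i = x_i mod 3, x_{i+1} = (x_i − d_i)/3. The first 5 digits are (1, 0, 1, 0, 0).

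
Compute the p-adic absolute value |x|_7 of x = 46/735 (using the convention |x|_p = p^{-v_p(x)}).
|46/735|_7 = 49

Step 1 — compute v_7(x) by factoring powers of 7 out of the numerator and denominator: v_7(46/735) = -2. Step 2 — apply |x|_p = p^{-v_p(x)} = 7^{2} = 49.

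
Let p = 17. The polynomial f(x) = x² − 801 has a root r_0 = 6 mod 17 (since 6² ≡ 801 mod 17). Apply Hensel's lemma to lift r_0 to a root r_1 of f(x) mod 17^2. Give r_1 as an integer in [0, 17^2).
r_1 = 142 (mod 289)

Hensel's recurrence: r_{i+1} = r_i − f(r_i)·(f′(r_i))^{-1} mod 17^{i+2}, with f′(x) = 2x. Iterate:
  r_0 = 6 (mod 17)
  r_1 = 142 (mod 289)
Final: r_1 = 142, and one checks f(r_1) ≡ 0 mod 17^2.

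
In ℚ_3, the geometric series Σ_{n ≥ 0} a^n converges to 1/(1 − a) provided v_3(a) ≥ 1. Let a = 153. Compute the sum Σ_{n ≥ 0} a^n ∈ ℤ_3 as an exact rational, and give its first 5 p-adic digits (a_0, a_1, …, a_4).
Σ a^n = 1/(1 − a) = -1/152;  first 5 digits = (1, 0, 2, 2, 2)

v_3(a) = 2 ≥ 1, so the series converges in ℤ_3 to 1/(1 − a) = 1/(1 − 153) = -1/152. Expand this rational in ℤ_3: compute digits iteratively via d_i = x_i mod 3, x_{i+1} = (x_i − d_i)/3. The first 5 digits are (1, 0, 2, 2, 2).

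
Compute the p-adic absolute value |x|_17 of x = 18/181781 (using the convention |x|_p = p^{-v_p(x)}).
|18/181781|_17 = 4913

Step 1 — compute v_17(x) by factoring powers of 17 out of the numerator and denominator: v_17(18/181781) = -3. Step 2 — apply |x|_p = p^{-v_p(x)} = 17^{3} = 4913.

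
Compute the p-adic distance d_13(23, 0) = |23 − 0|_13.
d_13(23, 0) = 1

Step 1 — x − y = 23 − 0 = 23. Step 2 — v_13(23) = 0 (factor: 23 = (13^0 · 23); the sign does not affect v_p). Step 3 — |x − y|_13 = 13^{0} = 1.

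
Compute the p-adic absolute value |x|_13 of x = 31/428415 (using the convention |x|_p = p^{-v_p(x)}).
|31/428415|_13 = 28561

Step 1 — compute v_13(x) by factoring powers of 13 out of the numerator and denominator: v_13(31/428415) = -4. Step 2 — apply |x|_p = p^{-v_p(x)} = 13^{4} = 28561.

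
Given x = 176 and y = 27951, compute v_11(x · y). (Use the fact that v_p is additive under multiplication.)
v_11(4919376) = 4

v_p(x) = 1 (factor: 176 = 11^1 · 16); v_p(y) = 3 (factor: 27951 = 11^3 · 21). Additivity: v_p(xy) = v_p(x) + v_p(y) = 1 + 3 = 4. (Direct check: xy = 4919376 = 11^4 · (336).)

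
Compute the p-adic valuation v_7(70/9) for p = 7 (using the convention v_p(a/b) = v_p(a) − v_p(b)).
v_7(70/9) = 1

Factor powers of 7 from the numerator and denominator of the reduced fraction: 70 = 7^1 · 10 and 9 = 7^0 · 9. Apply v_p(a/b) = v_p(a) − v_p(b): v_7(70/9) = 1 − 0 = 1.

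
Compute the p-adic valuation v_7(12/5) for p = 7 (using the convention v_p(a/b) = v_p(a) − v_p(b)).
v_7(12/5) = 0

Factor powers of 7 from the numerator and denominator of the reduced fraction: 12 = 7^0 · 12 and 5 = 7^0 · 5. Apply v_p(a/b) = v_p(a) − v_p(b): v_7(12/5) = 0 − 0 = 0.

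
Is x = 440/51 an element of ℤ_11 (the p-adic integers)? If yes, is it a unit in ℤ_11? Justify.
x ∈ ℤ_11 but not a unit; v_11(x) = 1 > 0

ℤ_11 = {x ∈ ℚ_11 : v_11(x) ≥ 0} and ℤ_11^× = {x ∈ ℤ_11 : v_11(x) = 0}. Here v_11(440/51) = v_11(num) − v_11(den) = 1; compare against these criteria.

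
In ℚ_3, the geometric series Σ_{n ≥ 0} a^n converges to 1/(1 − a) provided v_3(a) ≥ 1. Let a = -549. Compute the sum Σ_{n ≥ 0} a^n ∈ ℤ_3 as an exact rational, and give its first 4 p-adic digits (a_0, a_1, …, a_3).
Σ a^n = 1/(1 − a) = 1/550;  first 4 digits = (1, 0, 2, 0)

v_3(a) = 2 ≥ 1, so the series converges in ℤ_3 to 1/(1 − a) = 1/(1 − (-549)) = 1/550. Expand this rational in ℤ_3: compute digits iteratively via d_i = x_i mod 3, x_{i+1} = (x_i − d_i)/3. The first 4 digits are (1, 0, 2, 0).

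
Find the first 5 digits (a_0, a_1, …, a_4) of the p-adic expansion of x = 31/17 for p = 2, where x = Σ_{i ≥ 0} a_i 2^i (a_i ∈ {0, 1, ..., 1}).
(a_0, …, a_4) = (1, 1, 1, 1, 0)

v_2(31/17) = 0 (numerator and denominator both coprime to 2), so x ∈ ℤ_2^×. Compute digits iteratively via a_i = x_i mod 2, x_{i+1} = (x_i − a_i)/2, with x_0 = x:
  x_0 = 31/17;  a_0 = 1;  x_1 = (x_0 − 1)/2 = 7/17
  x_1 = 7/17;  a_1 = 1;  x_2 = (x_1 − 1)/2 = -5/17
  x_2 = -5/17;  a_2 = 1;  x_3 = (x_2 − 1)/2 = -11/17
  x_3 = -11/17;  a_3 = 1;  x_4 = (x_3 − 1)/2 = -14/17
  x_4 = -14/17;  a_4 = 0;  x_5 = (x_4 − 0)/2 = -7/17
Digits: (1, 1, 1, 1, 0).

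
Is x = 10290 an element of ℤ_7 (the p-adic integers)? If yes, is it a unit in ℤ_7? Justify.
x ∈ ℤ_7 but not a unit; v_7(x) = 3 > 0

ℤ_7 = {x ∈ ℚ_7 : v_7(x) ≥ 0} and ℤ_7^× = {x ∈ ℤ_7 : v_7(x) = 0}. Here v_7(10290) = v_7(num) − v_7(den) = 3; compare against these criteria.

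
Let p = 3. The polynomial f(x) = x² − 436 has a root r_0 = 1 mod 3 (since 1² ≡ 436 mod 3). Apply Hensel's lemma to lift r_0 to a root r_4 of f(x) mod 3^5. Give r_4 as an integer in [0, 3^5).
r_4 = 133 (mod 243)

Hensel's recurrence: r_{i+1} = r_i − f(r_i)·(f′(r_i))^{-1} mod 3^{i+2}, with f′(x) = 2x. Iterate:
  r_0 = 1 (mod 3)
  r_1 = 7 (mod 9)
  r_2 = 25 (mod 27)
  r_3 = 52 (mod 81)
  r_4 = 133 (mod 243)
Final: r_4 = 133, and one checks f(r_4) ≡ 0 mod 3^5.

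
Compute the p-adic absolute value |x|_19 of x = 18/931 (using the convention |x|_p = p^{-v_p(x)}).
|18/931|_19 = 19

Step 1 — compute v_19(x) by factoring powers of 19 out of the numerator and denominator: v_19(18/931) = -1. Step 2 — apply |x|_p = p^{-v_p(x)} = 19^{1} = 19.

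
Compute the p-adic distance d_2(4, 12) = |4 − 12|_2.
d_2(4, 12) = 1/8

Step 1 — x − y = 4 − 12 = -8. Step 2 — v_2(-8) = 3 (factor: -8 = −(2^3 · 1); the sign does not affect v_p). Step 3 — |x − y|_2 = 2^{-3} = 1/8.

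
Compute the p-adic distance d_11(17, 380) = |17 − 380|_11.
d_11(17, 380) = 1/121

Step 1 — x − y = 17 − 380 = -363. Step 2 — v_11(-363) = 2 (factor: -363 = −(11^2 · 3); the sign does not affect v_p). Step 3 — |x − y|_11 = 11^{-2} = 1/121.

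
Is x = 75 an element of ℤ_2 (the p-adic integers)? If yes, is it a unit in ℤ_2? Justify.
x ∈ ℤ_2^× (unit); v_2(x) = 0

ℤ_2 = {x ∈ ℚ_2 : v_2(x) ≥ 0} and ℤ_2^× = {x ∈ ℤ_2 : v_2(x) = 0}. Here v_2(75) = v_2(num) − v_2(den) = 0; compare against these criteria.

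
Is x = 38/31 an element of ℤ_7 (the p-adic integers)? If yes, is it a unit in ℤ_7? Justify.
x ∈ ℤ_7^× (unit); v_7(x) = 0

ℤ_7 = {x ∈ ℚ_7 : v_7(x) ≥ 0} and ℤ_7^× = {x ∈ ℤ_7 : v_7(x) = 0}. Here v_7(38/31) = v_7(num) − v_7(den) = 0; compare against these criteria.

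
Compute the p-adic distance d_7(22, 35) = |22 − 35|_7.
d_7(22, 35) = 1

Step 1 — x − y = 22 − 35 = -13. Step 2 — v_7(-13) = 0 (factor: -13 = −(7^0 · 13); the sign does not affect v_p). Step 3 — |x − y|_7 = 7^{0} = 1.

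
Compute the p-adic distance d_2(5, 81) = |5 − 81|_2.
d_2(5, 81) = 1/4

Step 1 — x − y = 5 − 81 = -76. Step 2 — v_2(-76) = 2 (factor: -76 = −(2^2 · 19); the sign does not affect v_p). Step 3 — |x − y|_2 = 2^{-2} = 1/4.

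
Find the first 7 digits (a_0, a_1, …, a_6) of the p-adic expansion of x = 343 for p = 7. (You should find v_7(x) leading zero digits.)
(a_0, …, a_6) = (0, 0, 0, 1, 0, 0, 0)

v_7(343) = 3, so a_0 = ... = a_2 = 0. Factor out: x = 7^3 · u with u = 1 a unit in ℤ_7. Expand u iteratively via a_{v+i} = u_i mod 7, u_{i+1} = (u_i − a_{v+i})/7:
  u_0 = 1;  a_3 = 1;  u_1 = (u_0 − 1)/7 = 0
  u_1 = 0;  a_4 = 0;  u_2 = (u_1 − 0)/7 = 0
  u_2 = 0;  a_5 = 0;  u_3 = (u_2 − 0)/7 = 0
  u_3 = 0;  a_6 = 0;  u_4 = (u_3 − 0)/7 = 0
Digits: (0, 0, 0, 1, 0, 0, 0).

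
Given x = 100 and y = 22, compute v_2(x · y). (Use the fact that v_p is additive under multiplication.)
v_2(2200) = 3

v_p(x) = 2 (factor: 100 = 2^2 · 25); v_p(y) = 1 (factor: 22 = 2^1 · 11). Additivity: v_p(xy) = v_p(x) + v_p(y) = 2 + 1 = 3. (Direct check: xy = 2200 = 2^3 · (275).)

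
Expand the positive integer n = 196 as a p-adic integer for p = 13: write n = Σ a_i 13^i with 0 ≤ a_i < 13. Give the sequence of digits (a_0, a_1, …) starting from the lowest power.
(a_0, a_1, …) = (1, 2, 1)

Repeated division by 13 gives the digits low-to-high: 196 = 1 + 2·13^1 + 1·13^2. Digit sequence: (1, 2, 1).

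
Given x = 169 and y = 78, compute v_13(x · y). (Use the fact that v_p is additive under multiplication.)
v_13(13182) = 3

v_p(x) = 2 (factor: 169 = 13^2 · 1); v_p(y) = 1 (factor: 78 = 13^1 · 6). Additivity: v_p(xy) = v_p(x) + v_p(y) = 2 + 1 = 3. (Direct check: xy = 13182 = 13^3 · (6).)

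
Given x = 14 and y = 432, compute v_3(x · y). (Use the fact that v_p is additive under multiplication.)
v_3(6048) = 3

v_p(x) = 0 (factor: 14 = 3^0 · 14); v_p(y) = 3 (factor: 432 = 3^3 · 16). Additivity: v_p(xy) = v_p(x) + v_p(y) = 0 + 3 = 3. (Direct check: xy = 6048 = 3^3 · (224).)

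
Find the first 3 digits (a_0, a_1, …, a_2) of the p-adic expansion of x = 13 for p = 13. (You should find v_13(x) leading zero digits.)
(a_0, …, a_2) = (0, 1, 0)

v_13(13) = 1, so a_0 = ... = a_0 = 0. Factor out: x = 13^1 · u with u = 1 a unit in ℤ_13. Expand u iteratively via a_{v+i} = u_i mod 13, u_{i+1} = (u_i − a_{v+i})/13:
  u_0 = 1;  a_1 = 1;  u_1 = (u_0 − 1)/13 = 0
  u_1 = 0;  a_2 = 0;  u_2 = (u_1 − 0)/13 = 0
Digits: (0, 1, 0).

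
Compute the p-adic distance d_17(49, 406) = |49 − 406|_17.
d_17(49, 406) = 1/17

Step 1 — x − y = 49 − 406 = -357. Step 2 — v_17(-357) = 1 (factor: -357 = −(17^1 · 21); the sign does not affect v_p). Step 3 — |x − y|_17 = 17^{-1} = 1/17.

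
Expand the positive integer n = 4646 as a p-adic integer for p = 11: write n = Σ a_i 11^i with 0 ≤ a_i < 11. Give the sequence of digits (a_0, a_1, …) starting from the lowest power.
(a_0, a_1, …) = (4, 4, 5, 3)

Repeated division by 11 gives the digits low-to-high: 4646 = 4 + 4·11^1 + 5·11^2 + 3·11^3. Digit sequence: (4, 4, 5, 3).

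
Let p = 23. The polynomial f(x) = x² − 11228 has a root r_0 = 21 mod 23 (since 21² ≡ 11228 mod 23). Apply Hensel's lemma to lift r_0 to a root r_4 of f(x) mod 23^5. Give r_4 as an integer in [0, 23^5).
r_4 = 5396695 (mod 6436343)

Hensel's recurrence: r_{i+1} = r_i − f(r_i)·(f′(r_i))^{-1} mod 23^{i+2}, with f′(x) = 2x. Iterate:
  r_0 = 21 (mod 23)
  r_1 = 366 (mod 529)
  r_2 = 6714 (mod 12167)
  r_3 = 79716 (mod 279841)
  r_4 = 5396695 (mod 6436343)
Final: r_4 = 5396695, and one checks f(r_4) ≡ 0 mod 23^5.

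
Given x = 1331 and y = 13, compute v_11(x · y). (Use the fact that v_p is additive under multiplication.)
v_11(17303) = 3

v_p(x) = 3 (factor: 1331 = 11^3 · 1); v_p(y) = 0 (factor: 13 = 11^0 · 13). Additivity: v_p(xy) = v_p(x) + v_p(y) = 3 + 0 = 3. (Direct check: xy = 17303 = 11^3 · (13).)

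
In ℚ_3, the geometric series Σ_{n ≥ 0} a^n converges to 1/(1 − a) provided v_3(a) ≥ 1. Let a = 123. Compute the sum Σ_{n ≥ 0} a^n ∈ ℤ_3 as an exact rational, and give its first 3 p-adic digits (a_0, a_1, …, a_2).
Σ a^n = 1/(1 − a) = -1/122;  first 3 digits = (1, 2, 2)

v_3(a) = 1 ≥ 1, so the series converges in ℤ_3 to 1/(1 − a) = 1/(1 − 123) = -1/122. Expand this rational in ℤ_3: compute digits iteratively via d_i = x_i mod 3, x_{i+1} = (x_i − d_i)/3. The first 3 digits are (1, 2, 2).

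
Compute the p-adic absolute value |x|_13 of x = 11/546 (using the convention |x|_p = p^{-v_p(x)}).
|11/546|_13 = 13

Step 1 — compute v_13(x) by factoring powers of 13 out of the numerator and denominator: v_13(11/546) = -1. Step 2 — apply |x|_p = p^{-v_p(x)} = 13^{1} = 13.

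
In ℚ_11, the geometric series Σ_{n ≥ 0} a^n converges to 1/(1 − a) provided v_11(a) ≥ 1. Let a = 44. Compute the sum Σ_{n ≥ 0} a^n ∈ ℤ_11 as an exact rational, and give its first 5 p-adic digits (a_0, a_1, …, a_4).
Σ a^n = 1/(1 − a) = -1/43;  first 5 digits = (1, 4, 5, 10, 8)

v_11(a) = 1 ≥ 1, so the series converges in ℤ_11 to 1/(1 − a) = 1/(1 − 44) = -1/43. Expand this rational in ℤ_11: compute digits iteratively via d_i = x_i mod 11, x_{i+1} = (x_i − d_i)/11. The first 5 digits are (1, 4, 5, 10, 8).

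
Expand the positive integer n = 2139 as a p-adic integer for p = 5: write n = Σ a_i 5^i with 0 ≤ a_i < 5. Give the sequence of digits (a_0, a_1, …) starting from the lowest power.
(a_0, a_1, …) = (4, 2, 0, 2, 3)

Repeated division by 5 gives the digits low-to-high: 2139 = 4 + 2·5^1 + 2·5^3 + 3·5^4. Digit sequence: (4, 2, 0, 2, 3).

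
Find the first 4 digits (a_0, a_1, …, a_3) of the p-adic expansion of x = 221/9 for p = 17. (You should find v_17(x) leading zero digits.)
(a_0, …, a_3) = (0, 9, 9, 7)

v_17(221/9) = 1, so a_0 = ... = a_0 = 0. Factor out: x = 17^1 · u with u = 13/9 a unit in ℤ_17. Expand u iteratively via a_{v+i} = u_i mod 17, u_{i+1} = (u_i − a_{v+i})/17:
  u_0 = 13/9;  a_1 = 9;  u_1 = (u_0 − 9)/17 = -4/9
  u_1 = -4/9;  a_2 = 9;  u_2 = (u_1 − 9)/17 = -5/9
  u_2 = -5/9;  a_3 = 7;  u_3 = (u_2 − 7)/17 = -4/9
Digits: (0, 9, 9, 7).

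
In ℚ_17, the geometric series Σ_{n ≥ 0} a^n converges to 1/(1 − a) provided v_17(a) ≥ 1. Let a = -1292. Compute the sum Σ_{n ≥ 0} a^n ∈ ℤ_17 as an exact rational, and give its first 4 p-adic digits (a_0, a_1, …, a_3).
Σ a^n = 1/(1 − a) = 1/1293;  first 4 digits = (1, 9, 8, 14)

v_17(a) = 1 ≥ 1, so the series converges in ℤ_17 to 1/(1 − a) = 1/(1 − (-1292)) = 1/1293. Expand this rational in ℤ_17: compute digits iteratively via d_i = x_i mod 17, x_{i+1} = (x_i − d_i)/17. The first 4 digits are (1, 9, 8, 14).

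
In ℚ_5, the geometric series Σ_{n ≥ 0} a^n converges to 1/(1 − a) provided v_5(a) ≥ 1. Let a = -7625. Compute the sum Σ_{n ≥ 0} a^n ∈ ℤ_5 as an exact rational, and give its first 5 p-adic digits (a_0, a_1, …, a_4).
Σ a^n = 1/(1 − a) = 1/7626;  first 5 digits = (1, 0, 0, 4, 2)

v_5(a) = 3 ≥ 1, so the series converges in ℤ_5 to 1/(1 − a) = 1/(1 − (-7625)) = 1/7626. Expand this rational in ℤ_5: compute digits iteratively via d_i = x_i mod 5, x_{i+1} = (x_i − d_i)/5. The first 5 digits are (1, 0, 0, 4, 2).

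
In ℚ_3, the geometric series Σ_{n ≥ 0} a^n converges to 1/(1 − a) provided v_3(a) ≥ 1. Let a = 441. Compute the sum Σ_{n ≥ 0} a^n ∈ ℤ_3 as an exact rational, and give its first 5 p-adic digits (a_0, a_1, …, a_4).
Σ a^n = 1/(1 − a) = -1/440;  first 5 digits = (1, 0, 1, 1, 0)

v_3(a) = 2 ≥ 1, so the series converges in ℤ_3 to 1/(1 − a) = 1/(1 − 441) = -1/440. Expand this rational in ℤ_3: compute digits iteratively via d_i = x_i mod 3, x_{i+1} = (x_i − d_i)/3. The first 5 digits are (1, 0, 1, 1, 0).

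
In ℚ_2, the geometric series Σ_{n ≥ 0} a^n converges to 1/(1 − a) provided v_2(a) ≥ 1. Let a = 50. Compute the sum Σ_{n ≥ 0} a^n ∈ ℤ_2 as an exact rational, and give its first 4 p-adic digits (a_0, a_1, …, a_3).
Σ a^n = 1/(1 − a) = -1/49;  first 4 digits = (1, 1, 1, 1)

v_2(a) = 1 ≥ 1, so the series converges in ℤ_2 to 1/(1 − a) = 1/(1 − 50) = -1/49. Expand this rational in ℤ_2: compute digits iteratively via d_i = x_i mod 2, x_{i+1} = (x_i − d_i)/2. The first 4 digits are (1, 1, 1, 1).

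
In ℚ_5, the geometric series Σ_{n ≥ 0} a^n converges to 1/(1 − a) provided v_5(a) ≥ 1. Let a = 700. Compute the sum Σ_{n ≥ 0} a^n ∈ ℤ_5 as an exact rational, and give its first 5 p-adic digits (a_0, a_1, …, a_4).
Σ a^n = 1/(1 − a) = -1/699;  first 5 digits = (1, 0, 3, 0, 0)

v_5(a) = 2 ≥ 1, so the series converges in ℤ_5 to 1/(1 − a) = 1/(1 − 700) = -1/699. Expand this rational in ℤ_5: compute digits iteratively via d_i = x_i mod 5, x_{i+1} = (x_i − d_i)/5. The first 5 digits are (1, 0, 3, 0, 0).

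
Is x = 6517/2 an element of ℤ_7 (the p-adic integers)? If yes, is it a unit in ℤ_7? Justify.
x ∈ ℤ_7 but not a unit; v_7(x) = 3 > 0

ℤ_7 = {x ∈ ℚ_7 : v_7(x) ≥ 0} and ℤ_7^× = {x ∈ ℤ_7 : v_7(x) = 0}. Here v_7(6517/2) = v_7(num) − v_7(den) = 3; compare against these criteria.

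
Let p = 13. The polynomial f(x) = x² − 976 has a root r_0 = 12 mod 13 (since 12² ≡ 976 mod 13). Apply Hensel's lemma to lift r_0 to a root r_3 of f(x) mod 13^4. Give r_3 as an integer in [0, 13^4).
r_3 = 6018 (mod 28561)

Hensel's recurrence: r_{i+1} = r_i − f(r_i)·(f′(r_i))^{-1} mod 13^{i+2}, with f′(x) = 2x. Iterate:
  r_0 = 12 (mod 13)
  r_1 = 103 (mod 169)
  r_2 = 1624 (mod 2197)
  r_3 = 6018 (mod 28561)
Final: r_3 = 6018, and one checks f(r_3) ≡ 0 mod 13^4.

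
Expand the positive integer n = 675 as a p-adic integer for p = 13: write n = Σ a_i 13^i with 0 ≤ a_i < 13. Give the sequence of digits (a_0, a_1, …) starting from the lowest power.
(a_0, a_1, …) = (12, 12, 3)

Repeated division by 13 gives the digits low-to-high: 675 = 12 + 12·13^1 + 3·13^2. Digit sequence: (12, 12, 3).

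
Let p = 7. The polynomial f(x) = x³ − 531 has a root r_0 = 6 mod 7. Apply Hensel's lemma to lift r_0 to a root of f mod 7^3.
r_2 = 258 (mod 343)

Hensel: r_{i+1} = r_i − f(r_i)/f′(r_i) mod 7^{i+2}, where f′(x) = 3x². Iterate:
  r_0 = 6 (mod 7)
  r_1 = 13 (mod 49)
  r_2 = 258 (mod 343)
Final: r = 258 with f(r) ≡ 0 mod 7^3.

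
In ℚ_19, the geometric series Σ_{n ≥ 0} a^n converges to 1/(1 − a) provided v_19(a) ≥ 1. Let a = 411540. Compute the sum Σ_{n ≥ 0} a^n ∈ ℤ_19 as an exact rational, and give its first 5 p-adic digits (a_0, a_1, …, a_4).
Σ a^n = 1/(1 − a) = -1/411539;  first 5 digits = (1, 0, 0, 3, 3)

v_19(a) = 3 ≥ 1, so the series converges in ℤ_19 to 1/(1 − a) = 1/(1 − 411540) = -1/411539. Expand this rational in ℤ_19: compute digits iteratively via d_i = x_i mod 19, x_{i+1} = (x_i − d_i)/19. The first 5 digits are (1, 0, 0, 3, 3).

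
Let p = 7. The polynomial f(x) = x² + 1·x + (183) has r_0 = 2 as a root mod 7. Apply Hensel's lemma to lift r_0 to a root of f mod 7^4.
r_3 = 1591 (mod 2401)

Hensel: r_{i+1} = r_i − f(r_i)·(f′(r_i))^{-1} mod 7^{i+2}, f′(x) = 2x + 1. Iterate:
  r_0 = 2 (mod 7)
  r_1 = 23 (mod 49)
  r_2 = 219 (mod 343)
  r_3 = 1591 (mod 2401)
Final: r = 1591 satisfies f(r) ≡ 0 mod 7^4.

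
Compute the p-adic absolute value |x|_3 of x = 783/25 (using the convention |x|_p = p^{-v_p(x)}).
|783/25|_3 = 1/27

Step 1 — compute v_3(x) by factoring powers of 3 out of the numerator and denominator: v_3(783/25) = 3. Step 2 — apply |x|_p = p^{-v_p(x)} = 3^{-3} = 1/27.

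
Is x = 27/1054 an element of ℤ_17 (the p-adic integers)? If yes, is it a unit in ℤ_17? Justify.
x ∉ ℤ_17 (v_17(x) = -1 < 0)

ℤ_17 = {x ∈ ℚ_17 : v_17(x) ≥ 0} and ℤ_17^× = {x ∈ ℤ_17 : v_17(x) = 0}. Here v_17(27/1054) = v_17(num) − v_17(den) = -1; compare against these criteria.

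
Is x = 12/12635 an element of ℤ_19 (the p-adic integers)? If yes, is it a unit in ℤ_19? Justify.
x ∉ ℤ_19 (v_19(x) = -2 < 0)

ℤ_19 = {x ∈ ℚ_19 : v_19(x) ≥ 0} and ℤ_19^× = {x ∈ ℤ_19 : v_19(x) = 0}. Here v_19(12/12635) = v_19(num) − v_19(den) = -2; compare against these criteria.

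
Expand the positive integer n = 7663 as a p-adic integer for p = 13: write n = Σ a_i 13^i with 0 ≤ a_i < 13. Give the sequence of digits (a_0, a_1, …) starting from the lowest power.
(a_0, a_1, …) = (6, 4, 6, 3)

Repeated division by 13 gives the digits low-to-high: 7663 = 6 + 4·13^1 + 6·13^2 + 3·13^3. Digit sequence: (6, 4, 6, 3).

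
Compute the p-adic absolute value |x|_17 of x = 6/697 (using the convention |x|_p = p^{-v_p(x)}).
|6/697|_17 = 17

Step 1 — compute v_17(x) by factoring powers of 17 out of the numerator and denominator: v_17(6/697) = -1. Step 2 — apply |x|_p = p^{-v_p(x)} = 17^{1} = 17.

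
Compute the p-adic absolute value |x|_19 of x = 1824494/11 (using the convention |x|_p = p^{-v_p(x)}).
|1824494/11|_19 = 1/130321

Step 1 — compute v_19(x) by factoring powers of 19 out of the numerator and denominator: v_19(1824494/11) = 4. Step 2 — apply |x|_p = p^{-v_p(x)} = 19^{-4} = 1/130321.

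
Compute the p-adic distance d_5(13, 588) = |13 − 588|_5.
d_5(13, 588) = 1/25

Step 1 — x − y = 13 − 588 = -575. Step 2 — v_5(-575) = 2 (factor: -575 = −(5^2 · 23); the sign does not affect v_p). Step 3 — |x − y|_5 = 5^{-2} = 1/25.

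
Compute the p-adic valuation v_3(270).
v_3(270) = 3

v_3(n) is the largest exponent k such that 3^k divides n. Factor out: 270 = 3^3 · 10. (Sign doesn't affect v_p.) So v_3(270) = 3.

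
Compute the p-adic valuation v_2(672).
v_2(672) = 5

v_2(n) is the largest exponent k such that 2^k divides n. Factor out: 672 = 2^5 · 21. (Sign doesn't affect v_p.) So v_2(672) = 5.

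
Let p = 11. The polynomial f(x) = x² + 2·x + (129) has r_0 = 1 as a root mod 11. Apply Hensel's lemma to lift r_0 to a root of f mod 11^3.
r_2 = 694 (mod 1331)

Hensel: r_{i+1} = r_i − f(r_i)·(f′(r_i))^{-1} mod 11^{i+2}, f′(x) = 2x + 2. Iterate:
  r_0 = 1 (mod 11)
  r_1 = 89 (mod 121)
  r_2 = 694 (mod 1331)
Final: r = 694 satisfies f(r) ≡ 0 mod 11^3.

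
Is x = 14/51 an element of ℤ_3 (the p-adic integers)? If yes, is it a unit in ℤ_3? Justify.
x ∉ ℤ_3 (v_3(x) = -1 < 0)

ℤ_3 = {x ∈ ℚ_3 : v_3(x) ≥ 0} and ℤ_3^× = {x ∈ ℤ_3 : v_3(x) = 0}. Here v_3(14/51) = v_3(num) − v_3(den) = -1; compare against these criteria.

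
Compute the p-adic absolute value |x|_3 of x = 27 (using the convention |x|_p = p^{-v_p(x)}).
|27|_3 = 1/27

Step 1 — compute v_3(x) by factoring powers of 3 out of the numerator and denominator: v_3(27) = 3. Step 2 — apply |x|_p = p^{-v_p(x)} = 3^{-3} = 1/27.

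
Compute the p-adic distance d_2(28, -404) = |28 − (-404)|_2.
d_2(28, -404) = 1/16

Step 1 — x − y = 28 − (-404) = 432. Step 2 — v_2(432) = 4 (factor: 432 = (2^4 · 27); the sign does not affect v_p). Step 3 — |x − y|_2 = 2^{-4} = 1/16.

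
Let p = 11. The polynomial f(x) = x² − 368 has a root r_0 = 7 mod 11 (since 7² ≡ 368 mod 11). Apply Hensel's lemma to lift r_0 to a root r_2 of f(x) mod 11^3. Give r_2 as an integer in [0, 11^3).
r_2 = 194 (mod 1331)

Hensel's recurrence: r_{i+1} = r_i − f(r_i)·(f′(r_i))^{-1} mod 11^{i+2}, with f′(x) = 2x. Iterate:
  r_0 = 7 (mod 11)
  r_1 = 73 (mod 121)
  r_2 = 194 (mod 1331)
Final: r_2 = 194, and one checks f(r_2) ≡ 0 mod 11^3.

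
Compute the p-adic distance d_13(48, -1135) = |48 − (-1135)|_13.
d_13(48, -1135) = 1/169

Step 1 — x − y = 48 − (-1135) = 1183. Step 2 — v_13(1183) = 2 (factor: 1183 = (13^2 · 7); the sign does not affect v_p). Step 3 — |x − y|_13 = 13^{-2} = 1/169.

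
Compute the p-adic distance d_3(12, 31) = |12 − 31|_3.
d_3(12, 31) = 1

Step 1 — x − y = 12 − 31 = -19. Step 2 — v_3(-19) = 0 (factor: -19 = −(3^0 · 19); the sign does not affect v_p). Step 3 — |x − y|_3 = 3^{0} = 1.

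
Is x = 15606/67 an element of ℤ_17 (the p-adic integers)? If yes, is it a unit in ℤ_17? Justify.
x ∈ ℤ_17 but not a unit; v_17(x) = 2 > 0

ℤ_17 = {x ∈ ℚ_17 : v_17(x) ≥ 0} and ℤ_17^× = {x ∈ ℤ_17 : v_17(x) = 0}. Here v_17(15606/67) = v_17(num) − v_17(den) = 2; compare against these criteria.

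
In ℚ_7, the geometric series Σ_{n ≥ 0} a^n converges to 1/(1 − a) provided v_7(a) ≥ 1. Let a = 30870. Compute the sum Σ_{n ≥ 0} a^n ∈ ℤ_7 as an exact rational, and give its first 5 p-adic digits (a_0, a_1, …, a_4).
Σ a^n = 1/(1 − a) = -1/30869;  first 5 digits = (1, 0, 0, 6, 5)

v_7(a) = 3 ≥ 1, so the series converges in ℤ_7 to 1/(1 − a) = 1/(1 − 30870) = -1/30869. Expand this rational in ℤ_7: compute digits iteratively via d_i = x_i mod 7, x_{i+1} = (x_i − d_i)/7. The first 5 digits are (1, 0, 0, 6, 5).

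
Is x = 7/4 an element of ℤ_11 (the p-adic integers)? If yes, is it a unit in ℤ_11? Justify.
x ∈ ℤ_11^× (unit); v_11(x) = 0

ℤ_11 = {x ∈ ℚ_11 : v_11(x) ≥ 0} and ℤ_11^× = {x ∈ ℤ_11 : v_11(x) = 0}. Here v_11(7/4) = v_11(num) − v_11(den) = 0; compare against these criteria.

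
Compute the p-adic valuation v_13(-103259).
v_13(-103259) = 3

v_13(n) is the largest exponent k such that 13^k divides n. Factor out: -103259 = -13^3 · 47. (Sign doesn't affect v_p.) So v_13(-103259) = 3.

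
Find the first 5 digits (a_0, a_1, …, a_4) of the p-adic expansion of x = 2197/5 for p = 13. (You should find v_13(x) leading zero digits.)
(a_0, …, a_4) = (0, 0, 0, 8, 2)

v_13(2197/5) = 3, so a_0 = ... = a_2 = 0. Factor out: x = 13^3 · u with u = 1/5 a unit in ℤ_13. Expand u iteratively via a_{v+i} = u_i mod 13, u_{i+1} = (u_i − a_{v+i})/13:
  u_0 = 1/5;  a_3 = 8;  u_1 = (u_0 − 8)/13 = -3/5
  u_1 = -3/5;  a_4 = 2;  u_2 = (u_1 − 2)/13 = -1/5
Digits: (0, 0, 0, 8, 2).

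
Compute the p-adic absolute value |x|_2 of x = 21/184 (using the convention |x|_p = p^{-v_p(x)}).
|21/184|_2 = 8

Step 1 — compute v_2(x) by factoring powers of 2 out of the numerator and denominator: v_2(21/184) = -3. Step 2 — apply |x|_p = p^{-v_p(x)} = 2^{3} = 8.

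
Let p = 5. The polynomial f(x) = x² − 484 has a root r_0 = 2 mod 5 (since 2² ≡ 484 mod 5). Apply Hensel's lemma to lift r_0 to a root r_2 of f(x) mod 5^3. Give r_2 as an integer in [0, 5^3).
r_2 = 22 (mod 125)

Hensel's recurrence: r_{i+1} = r_i − f(r_i)·(f′(r_i))^{-1} mod 5^{i+2}, with f′(x) = 2x. Iterate:
  r_0 = 2 (mod 5)
  r_1 = 22 (mod 25)
  r_2 = 22 (mod 125)
Final: r_2 = 22, and one checks f(r_2) ≡ 0 mod 5^3.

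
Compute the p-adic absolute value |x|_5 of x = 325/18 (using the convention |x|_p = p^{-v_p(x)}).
|325/18|_5 = 1/25

Step 1 — compute v_5(x) by factoring powers of 5 out of the numerator and denominator: v_5(325/18) = 2. Step 2 — apply |x|_p = p^{-v_p(x)} = 5^{-2} = 1/25.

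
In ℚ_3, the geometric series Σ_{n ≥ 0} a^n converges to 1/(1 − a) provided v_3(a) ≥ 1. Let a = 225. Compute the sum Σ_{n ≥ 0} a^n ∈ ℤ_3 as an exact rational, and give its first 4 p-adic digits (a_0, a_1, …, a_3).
Σ a^n = 1/(1 − a) = -1/224;  first 4 digits = (1, 0, 1, 2)

v_3(a) = 2 ≥ 1, so the series converges in ℤ_3 to 1/(1 − a) = 1/(1 − 225) = -1/224. Expand this rational in ℤ_3: compute digits iteratively via d_i = x_i mod 3, x_{i+1} = (x_i − d_i)/3. The first 4 digits are (1, 0, 1, 2).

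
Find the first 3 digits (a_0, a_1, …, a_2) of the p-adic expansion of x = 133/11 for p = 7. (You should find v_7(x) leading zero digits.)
(a_0, …, a_2) = (0, 3, 3)

v_7(133/11) = 1, so a_0 = ... = a_0 = 0. Factor out: x = 7^1 · u with u = 19/11 a unit in ℤ_7. Expand u iteratively via a_{v+i} = u_i mod 7, u_{i+1} = (u_i − a_{v+i})/7:
  u_0 = 19/11;  a_1 = 3;  u_1 = (u_0 − 3)/7 = -2/11
  u_1 = -2/11;  a_2 = 3;  u_2 = (u_1 − 3)/7 = -5/11
Digits: (0, 3, 3).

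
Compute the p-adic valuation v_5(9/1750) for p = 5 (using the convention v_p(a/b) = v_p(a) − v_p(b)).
v_5(9/1750) = -3

Factor powers of 5 from the numerator and denominator of the reduced fraction: 9 = 5^0 · 9 and 1750 = 5^3 · 14. Apply v_p(a/b) = v_p(a) − v_p(b): v_5(9/1750) = 0 − 3 = -3.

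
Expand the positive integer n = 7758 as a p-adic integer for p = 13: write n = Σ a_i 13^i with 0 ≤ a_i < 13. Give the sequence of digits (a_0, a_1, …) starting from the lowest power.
(a_0, a_1, …) = (10, 11, 6, 3)

Repeated division by 13 gives the digits low-to-high: 7758 = 10 + 11·13^1 + 6·13^2 + 3·13^3. Digit sequence: (10, 11, 6, 3).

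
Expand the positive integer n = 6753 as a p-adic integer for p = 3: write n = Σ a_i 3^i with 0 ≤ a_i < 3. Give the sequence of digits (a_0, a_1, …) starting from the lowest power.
(a_0, a_1, …) = (0, 1, 0, 1, 2, 0, 0, 0, 1)

Repeated division by 3 gives the digits low-to-high: 6753 = 1·3^1 + 1·3^3 + 2·3^4 + 1·3^8. Digit sequence: (0, 1, 0, 1, 2, 0, 0, 0, 1).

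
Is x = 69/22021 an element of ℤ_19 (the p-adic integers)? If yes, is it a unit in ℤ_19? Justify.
x ∉ ℤ_19 (v_19(x) = -2 < 0)

ℤ_19 = {x ∈ ℚ_19 : v_19(x) ≥ 0} and ℤ_19^× = {x ∈ ℤ_19 : v_19(x) = 0}. Here v_19(69/22021) = v_19(num) − v_19(den) = -2; compare against these criteria.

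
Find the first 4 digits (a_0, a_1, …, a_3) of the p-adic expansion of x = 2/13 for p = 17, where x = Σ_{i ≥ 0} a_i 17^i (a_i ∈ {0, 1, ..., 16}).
(a_0, …, a_3) = (8, 10, 2, 9)

v_17(2/13) = 0 (numerator and denominator both coprime to 17), so x ∈ ℤ_17^×. Compute digits iteratively via a_i = x_i mod 17, x_{i+1} = (x_i − a_i)/17, with x_0 = x:
  x_0 = 2/13;  a_0 = 8;  x_1 = (x_0 − 8)/17 = -6/13
  x_1 = -6/13;  a_1 = 10;  x_2 = (x_1 − 10)/17 = -8/13
  x_2 = -8/13;  a_2 = 2;  x_3 = (x_2 − 2)/17 = -2/13
  x_3 = -2/13;  a_3 = 9;  x_4 = (x_3 − 9)/17 = -7/13
Digits: (8, 10, 2, 9).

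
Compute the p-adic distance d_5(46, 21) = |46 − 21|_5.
d_5(46, 21) = 1/25

Step 1 — x − y = 46 − 21 = 25. Step 2 — v_5(25) = 2 (factor: 25 = (5^2 · 1); the sign does not affect v_p). Step 3 — |x − y|_5 = 5^{-2} = 1/25.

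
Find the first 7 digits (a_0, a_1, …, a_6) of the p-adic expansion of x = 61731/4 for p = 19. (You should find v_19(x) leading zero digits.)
(a_0, …, a_6) = (0, 0, 0, 7, 14, 4, 14)

v_19(61731/4) = 3, so a_0 = ... = a_2 = 0. Factor out: x = 19^3 · u with u = 9/4 a unit in ℤ_19. Expand u iteratively via a_{v+i} = u_i mod 19, u_{i+1} = (u_i − a_{v+i})/19:
  u_0 = 9/4;  a_3 = 7;  u_1 = (u_0 − 7)/19 = -1/4
  u_1 = -1/4;  a_4 = 14;  u_2 = (u_1 − 14)/19 = -3/4
  u_2 = -3/4;  a_5 = 4;  u_3 = (u_2 − 4)/19 = -1/4
  u_3 = -1/4;  a_6 = 14;  u_4 = (u_3 − 14)/19 = -3/4
Digits: (0, 0, 0, 7, 14, 4, 14).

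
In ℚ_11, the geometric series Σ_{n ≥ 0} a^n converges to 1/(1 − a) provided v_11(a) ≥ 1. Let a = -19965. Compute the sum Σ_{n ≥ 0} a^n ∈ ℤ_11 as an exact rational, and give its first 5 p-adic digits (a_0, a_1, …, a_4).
Σ a^n = 1/(1 − a) = 1/19966;  first 5 digits = (1, 0, 0, 7, 9)

v_11(a) = 3 ≥ 1, so the series converges in ℤ_11 to 1/(1 − a) = 1/(1 − (-19965)) = 1/19966. Expand this rational in ℤ_11: compute digits iteratively via d_i = x_i mod 11, x_{i+1} = (x_i − d_i)/11. The first 5 digits are (1, 0, 0, 7, 9).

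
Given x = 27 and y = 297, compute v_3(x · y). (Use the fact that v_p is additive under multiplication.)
v_3(8019) = 6

v_p(x) = 3 (factor: 27 = 3^3 · 1); v_p(y) = 3 (factor: 297 = 3^3 · 11). Additivity: v_p(xy) = v_p(x) + v_p(y) = 3 + 3 = 6. (Direct check: xy = 8019 = 3^6 · (11).)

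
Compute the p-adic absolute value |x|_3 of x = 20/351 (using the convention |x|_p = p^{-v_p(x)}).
|20/351|_3 = 27

Step 1 — compute v_3(x) by factoring powers of 3 out of the numerator and denominator: v_3(20/351) = -3. Step 2 — apply |x|_p = p^{-v_p(x)} = 3^{3} = 27.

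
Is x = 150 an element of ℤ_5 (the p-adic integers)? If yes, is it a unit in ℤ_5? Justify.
x ∈ ℤ_5 but not a unit; v_5(x) = 2 > 0

ℤ_5 = {x ∈ ℚ_5 : v_5(x) ≥ 0} and ℤ_5^× = {x ∈ ℤ_5 : v_5(x) = 0}. Here v_5(150) = v_5(num) − v_5(den) = 2; compare against these criteria.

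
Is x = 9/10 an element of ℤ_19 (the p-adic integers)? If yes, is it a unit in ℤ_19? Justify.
x ∈ ℤ_19^× (unit); v_19(x) = 0

ℤ_19 = {x ∈ ℚ_19 : v_19(x) ≥ 0} and ℤ_19^× = {x ∈ ℤ_19 : v_19(x) = 0}. Here v_19(9/10) = v_19(num) − v_19(den) = 0; compare against these criteria.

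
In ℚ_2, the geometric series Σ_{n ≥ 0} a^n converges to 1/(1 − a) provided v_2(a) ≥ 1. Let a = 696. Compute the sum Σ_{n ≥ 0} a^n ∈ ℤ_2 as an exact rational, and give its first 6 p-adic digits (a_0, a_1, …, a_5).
Σ a^n = 1/(1 − a) = -1/695;  first 6 digits = (1, 0, 0, 1, 1, 1)

v_2(a) = 3 ≥ 1, so the series converges in ℤ_2 to 1/(1 − a) = 1/(1 − 696) = -1/695. Expand this rational in ℤ_2: compute digits iteratively via d_i = x_i mod 2, x_{i+1} = (x_i − d_i)/2. The first 6 digits are (1, 0, 0, 1, 1, 1).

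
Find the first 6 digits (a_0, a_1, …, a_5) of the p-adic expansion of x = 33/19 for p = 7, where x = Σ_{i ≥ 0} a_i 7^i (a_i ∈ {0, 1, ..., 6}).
(a_0, …, a_5) = (1, 6, 1, 6, 5, 1)

v_7(33/19) = 0 (numerator and denominator both coprime to 7), so x ∈ ℤ_7^×. Compute digits iteratively via a_i = x_i mod 7, x_{i+1} = (x_i − a_i)/7, with x_0 = x:
  x_0 = 33/19;  a_0 = 1;  x_1 = (x_0 − 1)/7 = 2/19
  x_1 = 2/19;  a_1 = 6;  x_2 = (x_1 − 6)/7 = -16/19
  x_2 = -16/19;  a_2 = 1;  x_3 = (x_2 − 1)/7 = -5/19
  x_3 = -5/19;  a_3 = 6;  x_4 = (x_3 − 6)/7 = -17/19
  x_4 = -17/19;  a_4 = 5;  x_5 = (x_4 − 5)/7 = -16/19
  x_5 = -16/19;  a_5 = 1;  x_6 = (x_5 − 1)/7 = -5/19
Digits: (1, 6, 1, 6, 5, 1).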